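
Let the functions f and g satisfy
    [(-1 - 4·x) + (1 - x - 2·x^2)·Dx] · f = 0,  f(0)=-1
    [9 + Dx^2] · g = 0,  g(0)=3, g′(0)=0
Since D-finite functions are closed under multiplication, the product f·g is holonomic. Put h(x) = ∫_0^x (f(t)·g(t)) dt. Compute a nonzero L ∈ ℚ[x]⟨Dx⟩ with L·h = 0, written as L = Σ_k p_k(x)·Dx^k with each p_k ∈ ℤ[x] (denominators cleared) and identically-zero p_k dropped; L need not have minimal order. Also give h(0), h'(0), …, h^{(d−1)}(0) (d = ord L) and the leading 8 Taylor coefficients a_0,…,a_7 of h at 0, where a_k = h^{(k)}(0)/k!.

f: a_k = -1, -1, -3, -5, -11, -21, -43, -85, …
g: a_k = 3, 0, -27/2, 0, 81/8, 0, -243/80, 0, …
Sym-product of L_f,L_g gives L₀ (≤ ord 2).
∫: right-multiply L₀ by Dx.
L = (-5 + 9·x + 18·x^2)·Dx + (2 + 8·x)·Dx^2 + (-1 + x + 2·x^2)·Dx^3  (order 3).
h: a_k = 0, -3, -3/2, 3/2, -3/8, -21/40, -15/16, -627/560, …
ICs: h(0) = 0, h′(0) = -3, h′′(0) = -3.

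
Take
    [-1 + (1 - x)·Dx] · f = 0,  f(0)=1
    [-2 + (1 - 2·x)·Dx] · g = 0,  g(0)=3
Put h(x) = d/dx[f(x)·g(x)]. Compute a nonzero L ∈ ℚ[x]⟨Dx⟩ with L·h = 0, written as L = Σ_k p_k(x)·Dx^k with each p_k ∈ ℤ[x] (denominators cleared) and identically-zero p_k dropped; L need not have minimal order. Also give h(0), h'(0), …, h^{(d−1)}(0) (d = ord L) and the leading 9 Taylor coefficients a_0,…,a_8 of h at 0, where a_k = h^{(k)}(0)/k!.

f: a_k = 1, 1, 1, 1, 1, 1, 1, 1, 1, …
g: a_k = 3, 6, 12, 24, 48, 96, 192, 384, 768, …
Product ⇒ symmetric product L₀, ord ≤ 1.
Derive L from L₀ (diff closure).
L = (14 - 36·x + 24·x^2) + (-3 + 13·x - 18·x^2 + 8·x^3)·Dx  (order 1).
h: a_k = 9, 42, 135, 372, 945, 2286, 5355, 12264, 27621, …
ICs: h(0) = 9.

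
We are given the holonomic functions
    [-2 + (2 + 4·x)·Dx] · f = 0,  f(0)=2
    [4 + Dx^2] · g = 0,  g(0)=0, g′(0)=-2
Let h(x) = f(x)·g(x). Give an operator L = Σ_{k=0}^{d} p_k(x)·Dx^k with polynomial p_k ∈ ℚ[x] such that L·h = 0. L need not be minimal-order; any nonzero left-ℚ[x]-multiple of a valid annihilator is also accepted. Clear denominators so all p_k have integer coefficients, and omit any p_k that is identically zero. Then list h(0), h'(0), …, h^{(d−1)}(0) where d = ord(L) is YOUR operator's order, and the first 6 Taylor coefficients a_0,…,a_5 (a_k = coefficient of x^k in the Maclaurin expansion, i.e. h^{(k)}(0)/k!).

f: a_k = 2, 2, -1, 1, -5/4, 7/4, …
g: a_k = 0, -2, 0, 4/3, 0, -4/15, …
f·g: L₀ = L_f ⊗_s L_g, ord ≤ 1·2.
L = (7 + 16·x + 16·x^2) + (-2 - 4·x)·Dx + (1 + 4·x + 4·x^2)·Dx^2  (order 2).
h: a_k = 0, -4, -4, 14/3, 2/3, 19/30, …
ICs: h(0) = 0, h′(0) = -4.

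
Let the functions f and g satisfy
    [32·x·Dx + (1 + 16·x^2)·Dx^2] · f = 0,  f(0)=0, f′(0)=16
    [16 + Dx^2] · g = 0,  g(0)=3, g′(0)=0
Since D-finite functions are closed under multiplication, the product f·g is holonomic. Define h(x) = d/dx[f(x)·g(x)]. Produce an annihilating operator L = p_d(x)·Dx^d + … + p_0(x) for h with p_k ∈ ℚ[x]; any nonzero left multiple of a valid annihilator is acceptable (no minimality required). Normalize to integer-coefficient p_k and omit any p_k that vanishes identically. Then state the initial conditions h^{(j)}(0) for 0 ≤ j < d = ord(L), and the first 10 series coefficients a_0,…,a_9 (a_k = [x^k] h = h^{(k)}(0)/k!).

L = (14080 + 602112·x^2 + 15106048·x^4 + 50331648·x^6 + 100663296·x^8 + 268435456·x^10 + 2147483648·x^12) + (8704·x + 581632·x^3 + 9175040·x^5 + 41943040·x^7 + 167772160·x^9 + 536870912·x^11)·Dx + (960 + 43520·x^2 + 1093632·x^4 + 4849664·x^6 + 16777216·x^8 + 67108864·x^10 + 268435456·x^12)·Dx^2 + (544·x + 36352·x^3 + 573440·x^5 + 2621440·x^7 + 10485760·x^9 + 33554432·x^11)·Dx^3 + (5 + 368·x^2 + 9344·x^4 + 106496·x^6 + 655360·x^8 + 3145728·x^10 + 8388608·x^12)·Dx^4  (order 4).
h: a_k = 48, 0, -1920, 0, 25088, 0, -5328896/15, 0, 189620224/35, 0, …
ICs: h(0) = 48, h′(0) = 0, h′′(0) = -3840, h′′′(0) = 0.

f: a_k = 0, 16, 0, -256/3, 0, 4096/5, 0, -65536/7, 0, 1048576/9, …
g: a_k = 3, 0, -24, 0, 32, 0, -256/15, 0, 512/105, 0, …
Product ⇒ symmetric product L₀, ord ≤ 4.
Derive L from L₀ (diff closure).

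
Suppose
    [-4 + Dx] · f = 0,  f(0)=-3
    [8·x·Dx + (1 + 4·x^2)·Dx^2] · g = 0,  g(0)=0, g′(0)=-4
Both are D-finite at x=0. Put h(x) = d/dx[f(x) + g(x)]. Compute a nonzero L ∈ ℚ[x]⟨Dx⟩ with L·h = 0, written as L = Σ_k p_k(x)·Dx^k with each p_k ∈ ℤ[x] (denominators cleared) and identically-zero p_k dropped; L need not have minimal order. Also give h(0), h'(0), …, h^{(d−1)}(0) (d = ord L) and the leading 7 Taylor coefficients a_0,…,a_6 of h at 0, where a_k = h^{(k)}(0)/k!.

L = (8 - 32·x - 96·x^2 - 128·x^3) + (-6 - 8·x^2 - 64·x^4)·Dx + (1 + 2·x + 8·x^2 + 8·x^3 + 16·x^4)·Dx^2  (order 2).
h: a_k = -16, -48, -80, -128, -192, -512/5, 2816/15, …
ICs: h(0) = -16, h′(0) = -48.

f: a_k = -3, -12, -24, -32, -32, -128/5, -256/15, …
g: a_k = 0, -4, 0, 16/3, 0, -64/5, 0, …
f+g: L₀ = lclm(L_f,L_g), ord ≤ 1+2.
h=h₀': d/dx-closure on L₀ ⇒ L.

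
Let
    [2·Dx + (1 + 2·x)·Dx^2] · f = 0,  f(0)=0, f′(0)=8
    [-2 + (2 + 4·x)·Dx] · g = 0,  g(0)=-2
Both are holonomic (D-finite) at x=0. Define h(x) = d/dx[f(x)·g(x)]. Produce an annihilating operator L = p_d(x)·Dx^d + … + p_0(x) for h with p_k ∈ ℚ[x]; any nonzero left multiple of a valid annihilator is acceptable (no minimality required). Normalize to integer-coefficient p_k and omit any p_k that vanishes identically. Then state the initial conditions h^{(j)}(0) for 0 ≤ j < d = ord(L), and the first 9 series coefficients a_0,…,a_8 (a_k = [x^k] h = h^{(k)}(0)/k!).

f: a_k = 0, 8, -8, 32/3, -16, 128/5, -128/3, 512/7, -128, …
g: a_k = -2, -2, 1, -1, 5/4, -7/4, 21/8, -33/8, 429/64, …
Product ⇒ symmetric product L₀, ord ≤ 2.
Differentiate: ansatz ord ≤ ord L₀ ⇒ L.
L = 1 + (4 + 8·x)·Dx + (1 + 4·x + 4·x^2)·Dx^2  (order 2).
h: a_k = -16, 0, 8, -64/3, 142/3, -496/5, 3043/15, -43024/105, 46027/56, …
ICs: h(0) = -16, h′(0) = 0.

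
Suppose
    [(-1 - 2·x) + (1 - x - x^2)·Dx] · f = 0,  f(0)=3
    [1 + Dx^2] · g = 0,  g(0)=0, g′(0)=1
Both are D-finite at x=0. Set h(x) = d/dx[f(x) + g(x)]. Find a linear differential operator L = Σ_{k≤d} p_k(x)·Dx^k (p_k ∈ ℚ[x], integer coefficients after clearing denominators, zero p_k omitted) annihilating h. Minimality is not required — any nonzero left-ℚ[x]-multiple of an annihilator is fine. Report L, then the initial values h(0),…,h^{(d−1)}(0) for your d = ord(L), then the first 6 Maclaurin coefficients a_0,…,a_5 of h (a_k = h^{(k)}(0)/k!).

f: a_k = 3, 3, 6, 9, 15, 24, …
g: a_k = 0, 1, 0, -1/6, 0, 1/120, …
Weyl lclm of L_f,L_g ⇒ L₀ (ord ≤ 3).
h₀' ⇒ L via d/dx closure of L₀.
L = (124 + 358·x + 470·x^2 + 230·x^3 + 130·x^4 + 18·x^5 + 6·x^6) + (-19 - 29·x + 36·x^2 + 55·x^3 + 50·x^4 + 27·x^5 + 7·x^6 + 2·x^7)·Dx + (124 + 358·x + 470·x^2 + 230·x^3 + 130·x^4 + 18·x^5 + 6·x^6)·Dx^2 + (-19 - 29·x + 36·x^2 + 55·x^3 + 50·x^4 + 27·x^5 + 7·x^6 + 2·x^7)·Dx^3  (order 3).
h: a_k = 4, 12, 53/2, 60, 2881/24, 234, …
ICs: h(0) = 4, h′(0) = 12, h′′(0) = 53.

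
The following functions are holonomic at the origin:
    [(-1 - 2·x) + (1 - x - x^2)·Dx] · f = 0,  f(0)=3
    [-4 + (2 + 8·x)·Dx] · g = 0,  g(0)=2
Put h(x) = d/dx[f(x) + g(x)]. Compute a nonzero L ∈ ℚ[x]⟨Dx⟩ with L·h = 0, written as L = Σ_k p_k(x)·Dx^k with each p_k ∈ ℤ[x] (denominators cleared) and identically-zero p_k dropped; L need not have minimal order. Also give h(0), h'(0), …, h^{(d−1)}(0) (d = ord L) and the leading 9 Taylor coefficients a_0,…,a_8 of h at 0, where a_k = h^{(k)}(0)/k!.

L = (-42 - 132·x - 204·x^2 - 96·x^3 - 60·x^4) + (-3 - 96·x - 384·x^2 - 540·x^3 - 354·x^4 - 180·x^5)·Dx + (3 + 21·x + 33·x^2 - 26·x^3 - 78·x^4 - 98·x^5 - 40·x^6)·Dx^2  (order 2).
h: a_k = 7, 4, 51, -20, 400, -774, 4137, -12912, 52965, …
ICs: h(0) = 7, h′(0) = 4.

f: a_k = 3, 3, 6, 9, 15, 24, 39, 63, 102, …
g: a_k = 2, 4, -4, 8, -20, 56, -168, 528, -1716, …
f+g: L₀ = lclm(L_f,L_g), ord ≤ 1+1.
h=h₀': d/dx-closure on L₀ ⇒ L.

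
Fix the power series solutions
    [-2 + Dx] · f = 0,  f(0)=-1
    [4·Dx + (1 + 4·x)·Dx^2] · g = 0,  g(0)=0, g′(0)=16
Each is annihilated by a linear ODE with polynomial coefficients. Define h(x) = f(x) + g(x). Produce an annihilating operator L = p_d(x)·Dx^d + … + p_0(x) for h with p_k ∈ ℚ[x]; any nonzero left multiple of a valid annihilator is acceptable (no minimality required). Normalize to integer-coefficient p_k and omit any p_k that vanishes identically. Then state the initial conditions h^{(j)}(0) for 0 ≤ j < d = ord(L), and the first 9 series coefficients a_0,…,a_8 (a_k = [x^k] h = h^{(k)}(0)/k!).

f: a_k = -1, -2, -2, -4/3, -2/3, -4/15, -4/45, -8/315, -2/315, …
g: a_k = 0, 16, -32, 256/3, -256, 4096/5, -8192/3, 65536/7, -32768, …
Weyl lclm of L_f,L_g ⇒ L₀ (ord ≤ 3).
L = (-40 - 32·x)·Dx + (14 - 16·x - 32·x^2)·Dx^2 + (3 + 16·x + 16·x^2)·Dx^3  (order 3).
h: a_k = -1, 14, -34, 84, -770/3, 12284/15, -122884/45, 2949112/315, -10321922/315, …
ICs: h(0) = -1, h′(0) = 14, h′′(0) = -68.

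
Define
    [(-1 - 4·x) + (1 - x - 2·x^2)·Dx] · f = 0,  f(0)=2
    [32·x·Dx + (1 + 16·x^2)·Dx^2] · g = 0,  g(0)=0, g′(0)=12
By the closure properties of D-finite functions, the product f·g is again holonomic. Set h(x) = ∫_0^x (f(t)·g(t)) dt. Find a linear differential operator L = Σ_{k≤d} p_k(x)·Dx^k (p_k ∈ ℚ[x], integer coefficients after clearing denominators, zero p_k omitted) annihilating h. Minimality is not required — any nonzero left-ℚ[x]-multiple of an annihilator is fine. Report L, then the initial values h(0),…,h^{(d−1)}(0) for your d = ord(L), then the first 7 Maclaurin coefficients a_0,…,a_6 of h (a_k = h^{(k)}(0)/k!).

f: a_k = 2, 2, 6, 10, 22, 42, 86, …
g: a_k = 0, 12, 0, -64, 0, 3072/5, 0, …
h₀=f·g: eliminate ⇒ L₀, order ≤ 1·2.
h=∫₀ˣh₀: take L = L₀·Dx.
L = (4 + 32·x + 192·x^2)·Dx + (2 - 24·x + 64·x^2 + 192·x^3)·Dx^2 + (-1 + x - 14·x^2 + 16·x^3 + 32·x^4)·Dx^3  (order 3).
h: a_k = 0, 0, 12, 8, -14, -8/5, 924/5, …
ICs: h(0) = 0, h′(0) = 0, h′′(0) = 24.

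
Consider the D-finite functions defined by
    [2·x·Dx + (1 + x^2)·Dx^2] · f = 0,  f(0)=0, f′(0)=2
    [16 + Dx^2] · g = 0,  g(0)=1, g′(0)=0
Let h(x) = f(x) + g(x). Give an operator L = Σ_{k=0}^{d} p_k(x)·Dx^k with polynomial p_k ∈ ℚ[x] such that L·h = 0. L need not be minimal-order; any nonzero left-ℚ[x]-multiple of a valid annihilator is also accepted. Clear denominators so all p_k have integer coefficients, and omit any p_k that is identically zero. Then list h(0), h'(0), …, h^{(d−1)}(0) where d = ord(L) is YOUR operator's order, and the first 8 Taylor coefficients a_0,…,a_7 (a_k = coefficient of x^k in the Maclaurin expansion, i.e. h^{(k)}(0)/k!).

L = (64·x + 704·x^3 + 256·x^5)·Dx + (112 + 416·x^2 + 432·x^4 + 128·x^6)·Dx^2 + (4·x + 44·x^3 + 16·x^5)·Dx^3 + (7 + 26·x^2 + 27·x^4 + 8·x^6)·Dx^4  (order 4).
h: a_k = 1, 2, -8, -2/3, 32/3, 2/5, -256/45, -2/7, …
ICs: h(0) = 1, h′(0) = 2, h′′(0) = -16, h′′′(0) = -4.

f: a_k = 0, 2, 0, -2/3, 0, 2/5, 0, -2/7, …
g: a_k = 1, 0, -8, 0, 32/3, 0, -256/45, 0, …
f+g: L₀ = lclm(L_f,L_g), ord ≤ 2+2.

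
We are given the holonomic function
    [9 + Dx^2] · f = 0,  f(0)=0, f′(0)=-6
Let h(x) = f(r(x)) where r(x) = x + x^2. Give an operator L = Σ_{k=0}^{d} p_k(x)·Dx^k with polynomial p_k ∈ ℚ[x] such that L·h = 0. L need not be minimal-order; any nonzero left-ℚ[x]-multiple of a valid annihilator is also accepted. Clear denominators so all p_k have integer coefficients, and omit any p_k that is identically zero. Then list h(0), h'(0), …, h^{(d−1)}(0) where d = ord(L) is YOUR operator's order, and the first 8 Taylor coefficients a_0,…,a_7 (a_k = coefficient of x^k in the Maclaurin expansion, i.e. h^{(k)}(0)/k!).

f: a_k = 0, -6, 0, 9, 0, -81/20, 0, 243/280, …
L₀ from L_f via x↦r, Dx↦r'^{-1}Dx.
L = (9 + 54·x + 108·x^2 + 72·x^3) - 2·Dx + (1 + 2·x)·Dx^2  (order 2).
h: a_k = 0, -6, -6, 9, 27, 459/20, -45/4, -11097/280, …
ICs: h(0) = 0, h′(0) = -6.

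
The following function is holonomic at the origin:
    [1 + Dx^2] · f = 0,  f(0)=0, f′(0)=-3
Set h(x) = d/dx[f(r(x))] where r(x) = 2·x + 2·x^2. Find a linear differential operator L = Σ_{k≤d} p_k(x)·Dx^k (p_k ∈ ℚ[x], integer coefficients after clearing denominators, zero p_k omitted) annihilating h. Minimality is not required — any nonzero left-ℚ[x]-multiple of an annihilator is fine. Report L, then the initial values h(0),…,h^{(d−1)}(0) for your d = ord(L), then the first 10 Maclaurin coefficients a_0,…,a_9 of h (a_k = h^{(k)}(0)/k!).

f: a_k = 0, -3, 0, 1/2, 0, -1/40, 0, 1/1680, 0, -1/120960, …
h₀=f(r): pull back L_f along r ⇒ L₀.
Derive L from L₀ (diff closure).
L = (16 + 32·x + 96·x^2 + 128·x^3 + 64·x^4) + (-6 - 12·x)·Dx + (1 + 4·x + 4·x^2)·Dx^2  (order 2).
h: a_k = -6, -12, 12, 48, 56, 0, -832/15, -896/15, -2272/105, 128/7, …
ICs: h(0) = -6, h′(0) = -12.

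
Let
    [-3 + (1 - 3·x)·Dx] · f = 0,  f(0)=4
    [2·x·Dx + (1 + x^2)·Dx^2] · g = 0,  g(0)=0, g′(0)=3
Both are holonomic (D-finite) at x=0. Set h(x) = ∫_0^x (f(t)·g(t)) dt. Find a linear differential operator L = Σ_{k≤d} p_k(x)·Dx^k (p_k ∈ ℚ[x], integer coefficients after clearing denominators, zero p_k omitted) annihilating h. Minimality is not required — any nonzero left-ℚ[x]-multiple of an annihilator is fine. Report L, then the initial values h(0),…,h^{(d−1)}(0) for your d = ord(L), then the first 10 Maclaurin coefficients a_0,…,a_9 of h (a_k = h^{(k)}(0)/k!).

f: a_k = 4, 12, 36, 108, 324, 972, 2916, 8748, 26244, 78732, …
g: a_k = 0, 3, 0, -1, 0, 3/5, 0, -3/7, 0, 1/3, …
Product ⇒ symmetric product L₀, ord ≤ 2.
Integrate: L := L₀·Dx.
L = 6·x·Dx + (6 - 2·x + 12·x^2)·Dx^2 + (-1 + 3·x - x^2 + 3·x^3)·Dx^3  (order 3).
h: a_k = 0, 0, 6, 12, 26, 312/5, 782/5, 14076/35, 36942/35, 98512/35, …
ICs: h(0) = 0, h′(0) = 0, h′′(0) = 12.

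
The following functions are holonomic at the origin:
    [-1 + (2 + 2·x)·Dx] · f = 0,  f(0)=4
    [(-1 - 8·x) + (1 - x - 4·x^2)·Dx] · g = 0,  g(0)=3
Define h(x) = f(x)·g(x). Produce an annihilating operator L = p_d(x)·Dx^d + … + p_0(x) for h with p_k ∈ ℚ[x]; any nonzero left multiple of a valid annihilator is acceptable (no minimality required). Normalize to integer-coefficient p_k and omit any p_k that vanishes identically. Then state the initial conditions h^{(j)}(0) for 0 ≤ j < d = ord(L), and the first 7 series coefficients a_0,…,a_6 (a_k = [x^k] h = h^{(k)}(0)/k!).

L = (3 + 17·x + 12·x^2) + (-2 + 10·x^2 + 8·x^3)·Dx  (order 1).
h: a_k = 12, 18, 129/2, 549/4, 12633/32, 60423/64, 645885/256, …
ICs: h(0) = 12.

f: a_k = 4, 2, -1/2, 1/4, -5/32, 7/64, -21/256, …
g: a_k = 3, 3, 15, 27, 87, 195, 543, …
Product ⇒ symmetric product L₀, ord ≤ 1.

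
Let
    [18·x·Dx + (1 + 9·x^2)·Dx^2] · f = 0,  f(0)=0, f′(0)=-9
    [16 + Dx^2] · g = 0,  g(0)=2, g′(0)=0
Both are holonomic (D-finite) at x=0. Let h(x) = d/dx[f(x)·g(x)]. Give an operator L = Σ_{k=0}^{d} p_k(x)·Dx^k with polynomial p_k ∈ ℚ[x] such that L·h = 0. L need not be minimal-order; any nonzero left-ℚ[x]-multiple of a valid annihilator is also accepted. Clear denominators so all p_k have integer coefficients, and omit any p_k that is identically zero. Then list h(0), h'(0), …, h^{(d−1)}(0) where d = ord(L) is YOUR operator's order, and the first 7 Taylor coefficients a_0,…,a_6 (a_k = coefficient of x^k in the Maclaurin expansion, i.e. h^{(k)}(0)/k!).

f: a_k = 0, -9, 0, 27, 0, -729/5, 0, …
g: a_k = 2, 0, -16, 0, 64/3, 0, -512/45, …
Product ⇒ symmetric product L₀, ord ≤ 4.
h=h₀': d/dx-closure on L₀ ⇒ L.
L = (524992 + 14103936·x^2 + 183342528·x^4 + 608394240·x^6 + 1431032832·x^8 + 3627970560·x^10 + 8707129344·x^12) + (314208·x + 11036736·x^3 + 108591840·x^5 + 419904000·x^7 + 1209323520·x^9 + 2176782336·x^11)·Dx + (38012 + 1098792·x^2 + 14837580·x^4 + 64186992·x^6 + 209112192·x^8 + 589545216·x^10 + 1088391168·x^12)·Dx^2 + (19638·x + 689796·x^3 + 6786990·x^5 + 26244000·x^7 + 75582720·x^9 + 136048896·x^11)·Dx^3 + (325 + 13581·x^2 + 211167·x^4 + 1635147·x^6 + 7479540·x^8 + 22674816·x^10 + 34012224·x^12)·Dx^4  (order 4).
h: a_k = -18, 0, 594, 0, -4578, 0, 171002/5, …
ICs: h(0) = -18, h′(0) = 0, h′′(0) = 1188, h′′′(0) = 0.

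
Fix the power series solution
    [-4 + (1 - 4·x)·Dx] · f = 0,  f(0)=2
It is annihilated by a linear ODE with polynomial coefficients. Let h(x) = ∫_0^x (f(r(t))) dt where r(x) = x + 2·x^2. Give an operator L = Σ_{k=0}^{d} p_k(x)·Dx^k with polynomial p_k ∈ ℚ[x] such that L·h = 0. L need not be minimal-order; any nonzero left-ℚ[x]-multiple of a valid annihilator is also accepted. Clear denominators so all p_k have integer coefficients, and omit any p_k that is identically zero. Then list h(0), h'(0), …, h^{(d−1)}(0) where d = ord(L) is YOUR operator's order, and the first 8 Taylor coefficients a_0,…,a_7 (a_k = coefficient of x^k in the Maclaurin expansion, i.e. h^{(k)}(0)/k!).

f: a_k = 2, 8, 32, 128, 512, 2048, 8192, 32768, …
Change of var in L_f (x↦r) gives L₀.
∫: right-multiply L₀ by Dx.
L = (4 + 16·x)·Dx + (-1 + 4·x + 8·x^2)·Dx^2  (order 2).
h: a_k = 0, 2, 4, 16, 64, 1408/5, 1280, 41984/7, …
ICs: h(0) = 0, h′(0) = 2.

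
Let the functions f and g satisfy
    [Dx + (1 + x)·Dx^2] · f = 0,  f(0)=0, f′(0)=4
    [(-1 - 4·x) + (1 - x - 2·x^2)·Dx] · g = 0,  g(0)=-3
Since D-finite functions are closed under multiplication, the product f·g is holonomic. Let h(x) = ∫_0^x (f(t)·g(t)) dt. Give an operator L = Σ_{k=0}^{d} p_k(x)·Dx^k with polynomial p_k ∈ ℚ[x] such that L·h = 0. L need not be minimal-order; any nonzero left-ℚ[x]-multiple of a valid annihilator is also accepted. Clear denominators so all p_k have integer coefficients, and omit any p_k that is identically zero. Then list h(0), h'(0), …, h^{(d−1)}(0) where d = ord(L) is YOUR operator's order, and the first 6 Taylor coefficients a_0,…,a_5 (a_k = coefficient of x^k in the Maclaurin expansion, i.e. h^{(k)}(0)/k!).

f: a_k = 0, 4, -2, 4/3, -1, 4/5, …
g: a_k = -3, -3, -9, -15, -33, -63, …
h₀=f·g: eliminate ⇒ L₀, order ≤ 2·1.
h=∫₀ˣh₀: take L = L₀·Dx.
L = (5 + 8·x)·Dx + (1 + 11·x + 10·x^2)·Dx^2 + (-1 + 3·x^2 + 2·x^3)·Dx^3  (order 3).
h: a_k = 0, 0, -6, -2, -17/2, -43/5, …
ICs: h(0) = 0, h′(0) = 0, h′′(0) = -12.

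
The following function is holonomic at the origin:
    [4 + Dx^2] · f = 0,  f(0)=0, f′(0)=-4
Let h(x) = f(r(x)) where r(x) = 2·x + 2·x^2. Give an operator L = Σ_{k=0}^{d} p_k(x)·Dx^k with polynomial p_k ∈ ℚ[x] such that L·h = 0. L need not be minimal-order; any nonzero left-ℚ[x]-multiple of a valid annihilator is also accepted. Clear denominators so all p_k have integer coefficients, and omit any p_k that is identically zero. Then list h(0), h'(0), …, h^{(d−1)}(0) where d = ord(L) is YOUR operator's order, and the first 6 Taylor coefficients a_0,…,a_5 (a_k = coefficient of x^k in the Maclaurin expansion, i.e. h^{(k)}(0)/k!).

L = (16 + 96·x + 192·x^2 + 128·x^3) - 2·Dx + (1 + 2·x)·Dx^2  (order 2).
h: a_k = 0, -8, -8, 64/3, 64, 704/15, …
ICs: h(0) = 0, h′(0) = -8.

f: a_k = 0, -4, 0, 8/3, 0, -8/15, …
L₀ from L_f via x↦r, Dx↦r'^{-1}Dx.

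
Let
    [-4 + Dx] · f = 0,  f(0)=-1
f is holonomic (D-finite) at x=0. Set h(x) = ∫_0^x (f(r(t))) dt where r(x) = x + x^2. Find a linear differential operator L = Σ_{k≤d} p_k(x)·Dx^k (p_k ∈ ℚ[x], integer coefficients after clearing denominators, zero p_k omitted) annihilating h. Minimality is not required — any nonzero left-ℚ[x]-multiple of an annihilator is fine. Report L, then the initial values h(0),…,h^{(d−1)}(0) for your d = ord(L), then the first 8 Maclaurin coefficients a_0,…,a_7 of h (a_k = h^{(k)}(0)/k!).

L = (-4 - 8·x)·Dx + Dx^2  (order 2).
h: a_k = 0, -1, -2, -4, -20/3, -152/15, -208/15, -5536/315, …
ICs: h(0) = 0, h′(0) = -1.

f: a_k = -1, -4, -8, -32/3, -32/3, -128/15, -256/45, -1024/315, …
Substitute x→r, Dx→(1/r')Dx; clear ⇒ L₀.
h=∫₀ˣh₀: take L = L₀·Dx.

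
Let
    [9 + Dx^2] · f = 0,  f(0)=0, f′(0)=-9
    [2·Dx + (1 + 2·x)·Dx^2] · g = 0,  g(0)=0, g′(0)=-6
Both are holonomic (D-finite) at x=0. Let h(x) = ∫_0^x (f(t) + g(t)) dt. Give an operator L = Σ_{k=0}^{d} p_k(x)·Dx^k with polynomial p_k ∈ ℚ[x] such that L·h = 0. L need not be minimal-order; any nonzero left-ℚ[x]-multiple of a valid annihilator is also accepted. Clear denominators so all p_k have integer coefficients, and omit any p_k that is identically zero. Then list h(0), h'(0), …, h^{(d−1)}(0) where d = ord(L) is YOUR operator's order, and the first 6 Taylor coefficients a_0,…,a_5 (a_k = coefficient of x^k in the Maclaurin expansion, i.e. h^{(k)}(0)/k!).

f: a_k = 0, -9, 0, 27/2, 0, -243/40, …
g: a_k = 0, -6, 6, -8, 12, -96/5, …
L₀ := lclm(L_f,L_g); ord L₀ ≤ 2+2.
h=∫₀ˣh₀: take L = L₀·Dx.
L = (594 + 648·x + 648·x^2)·Dx^2 + (153 + 630·x + 972·x^2 + 648·x^3)·Dx^3 + (66 + 72·x + 72·x^2)·Dx^4 + (17 + 70·x + 108·x^2 + 72·x^3)·Dx^5  (order 5).
h: a_k = 0, 0, -15/2, 2, 11/8, 12/5, …
ICs: h(0) = 0, h′(0) = 0, h′′(0) = -15, h′′′(0) = 12, h′′′′(0) = 33.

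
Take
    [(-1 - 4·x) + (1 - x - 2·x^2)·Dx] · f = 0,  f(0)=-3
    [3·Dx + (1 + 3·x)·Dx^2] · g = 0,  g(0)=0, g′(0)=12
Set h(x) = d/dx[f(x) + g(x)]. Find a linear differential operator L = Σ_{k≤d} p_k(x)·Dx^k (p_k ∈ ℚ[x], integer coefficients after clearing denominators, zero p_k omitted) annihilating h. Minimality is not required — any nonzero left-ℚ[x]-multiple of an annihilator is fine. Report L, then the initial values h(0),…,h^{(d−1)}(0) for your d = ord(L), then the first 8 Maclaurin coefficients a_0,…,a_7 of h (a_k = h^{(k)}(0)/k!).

L = (66 + 270·x + 576·x^2 + 336·x^3 + 288·x^4) + (4 + 96·x + 492·x^2 + 832·x^3 + 696·x^4 + 480·x^5)·Dx + (-3 - 19·x - 25·x^2 + 39·x^3 + 116·x^4 + 164·x^5 + 96·x^6)·Dx^2  (order 2).
h: a_k = 9, -54, 63, -456, 657, -3690, 6963, -30348, …
ICs: h(0) = 9, h′(0) = -54.

f: a_k = -3, -3, -9, -15, -33, -63, -129, -255, …
g: a_k = 0, 12, -18, 36, -81, 972/5, -486, 8748/7, …
f+g: L₀ = lclm(L_f,L_g), ord ≤ 1+2.
h₀' ⇒ L via d/dx closure of L₀.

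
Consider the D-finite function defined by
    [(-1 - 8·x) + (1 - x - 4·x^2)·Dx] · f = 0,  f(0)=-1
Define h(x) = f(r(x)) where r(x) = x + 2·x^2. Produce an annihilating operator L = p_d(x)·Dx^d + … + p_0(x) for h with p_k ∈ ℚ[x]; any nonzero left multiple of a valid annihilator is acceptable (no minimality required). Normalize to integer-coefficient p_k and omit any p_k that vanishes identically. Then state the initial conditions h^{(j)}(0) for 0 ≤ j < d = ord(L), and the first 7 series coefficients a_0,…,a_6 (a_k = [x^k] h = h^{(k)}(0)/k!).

f: a_k = -1, -1, -5, -9, -29, -65, -181, …
L₀ from L_f via x↦r, Dx↦r'^{-1}Dx.
L = (1 + 12·x + 48·x^2 + 64·x^3) + (-1 + x + 6·x^2 + 16·x^3 + 16·x^4)·Dx  (order 1).
h: a_k = -1, -1, -7, -29, -103, -405, -1599, …
ICs: h(0) = -1.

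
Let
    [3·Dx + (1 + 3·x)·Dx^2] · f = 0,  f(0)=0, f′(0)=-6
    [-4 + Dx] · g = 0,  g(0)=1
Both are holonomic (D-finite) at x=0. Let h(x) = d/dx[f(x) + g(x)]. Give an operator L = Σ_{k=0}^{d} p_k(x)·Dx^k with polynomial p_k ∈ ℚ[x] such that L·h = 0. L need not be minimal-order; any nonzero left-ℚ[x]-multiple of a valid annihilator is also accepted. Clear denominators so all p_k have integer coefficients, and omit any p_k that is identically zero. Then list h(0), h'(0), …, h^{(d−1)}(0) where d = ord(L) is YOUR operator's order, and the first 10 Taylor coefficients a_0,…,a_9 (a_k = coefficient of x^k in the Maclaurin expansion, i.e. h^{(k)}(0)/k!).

L = (-120 - 144·x) + (2 - 96·x - 144·x^2)·Dx + (7 + 33·x + 36·x^2)·Dx^2  (order 2).
h: a_k = -2, 34, -22, 614/3, -1330/3, 22382/15, -195806/45, 4137526/315, -12398242/315, 334816022/2835, …
ICs: h(0) = -2, h′(0) = 34.

f: a_k = 0, -6, 9, -18, 81/2, -486/5, 243, -4374/7, 6561/4, -4374, …
g: a_k = 1, 4, 8, 32/3, 32/3, 128/15, 256/45, 1024/315, 512/315, 2048/2835, …
L₀ := lclm(L_f,L_g); ord L₀ ≤ 2+1.
Derive L from L₀ (diff closure).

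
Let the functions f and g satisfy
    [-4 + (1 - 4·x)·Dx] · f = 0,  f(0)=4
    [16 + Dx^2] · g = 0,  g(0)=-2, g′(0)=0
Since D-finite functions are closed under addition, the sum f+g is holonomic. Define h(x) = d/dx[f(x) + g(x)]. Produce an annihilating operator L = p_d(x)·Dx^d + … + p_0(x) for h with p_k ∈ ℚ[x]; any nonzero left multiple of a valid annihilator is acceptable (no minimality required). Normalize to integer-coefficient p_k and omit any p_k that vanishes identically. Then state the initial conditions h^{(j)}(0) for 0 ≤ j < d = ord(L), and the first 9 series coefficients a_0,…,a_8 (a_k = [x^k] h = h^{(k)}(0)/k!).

L = (1664 - 1024·x + 2048·x^2) + (-112 + 576·x - 768·x^2 + 1024·x^3)·Dx + (104 - 64·x + 128·x^2)·Dx^2 + (-7 + 36·x - 48·x^2 + 64·x^3)·Dx^3  (order 3).
h: a_k = 16, 160, 768, 12032/3, 20480, 1475584/15, 458752, 660594688/315, 9437184, …
ICs: h(0) = 16, h′(0) = 160, h′′(0) = 1536.

f: a_k = 4, 16, 64, 256, 1024, 4096, 16384, 65536, 262144, …
g: a_k = -2, 0, 16, 0, -64/3, 0, 512/45, 0, -1024/315, …
f+g: L₀ = lclm(L_f,L_g), ord ≤ 1+2.
h₀' ⇒ L via d/dx closure of L₀.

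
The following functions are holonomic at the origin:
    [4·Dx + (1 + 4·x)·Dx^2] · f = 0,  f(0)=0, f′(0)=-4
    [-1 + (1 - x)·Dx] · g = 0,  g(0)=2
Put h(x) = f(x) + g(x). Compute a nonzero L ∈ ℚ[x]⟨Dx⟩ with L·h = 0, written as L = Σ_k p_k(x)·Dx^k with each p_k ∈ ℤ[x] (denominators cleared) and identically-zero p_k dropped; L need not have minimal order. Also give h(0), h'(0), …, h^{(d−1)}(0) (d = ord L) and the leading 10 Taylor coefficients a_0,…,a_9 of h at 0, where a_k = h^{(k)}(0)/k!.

L = (-44 - 16·x)·Dx + (13 - 56·x - 32·x^2)·Dx^2 + (3 + 11·x - 6·x^2 - 8·x^3)·Dx^3  (order 3).
h: a_k = 2, -2, 10, -58/3, 66, -1014/5, 2054/3, -16370/7, 8194, -262126/9, …
ICs: h(0) = 2, h′(0) = -2, h′′(0) = 20.

f: a_k = 0, -4, 8, -64/3, 64, -1024/5, 2048/3, -16384/7, 8192, -262144/9, …
g: a_k = 2, 2, 2, 2, 2, 2, 2, 2, 2, 2, …
h₀=f+g: left-lcm gives L₀, ord ≤ 3.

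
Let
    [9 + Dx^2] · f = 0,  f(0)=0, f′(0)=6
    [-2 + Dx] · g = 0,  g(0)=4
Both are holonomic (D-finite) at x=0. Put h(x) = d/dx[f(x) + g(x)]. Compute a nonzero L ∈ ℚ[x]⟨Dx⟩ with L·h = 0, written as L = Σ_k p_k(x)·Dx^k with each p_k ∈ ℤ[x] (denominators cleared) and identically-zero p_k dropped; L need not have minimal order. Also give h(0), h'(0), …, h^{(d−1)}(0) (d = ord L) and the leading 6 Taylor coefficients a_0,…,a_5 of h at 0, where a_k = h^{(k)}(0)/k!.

f: a_k = 0, 6, 0, -9, 0, 81/20, …
g: a_k = 4, 8, 8, 16/3, 8/3, 16/15, …
Weyl lclm of L_f,L_g ⇒ L₀ (ord ≤ 3).
Differentiate: ansatz ord ≤ ord L₀ ⇒ L.
L = 18 - 9·Dx + 2·Dx^2 - Dx^3  (order 3).
h: a_k = 14, 16, -11, 32/3, 307/12, 32/15, …
ICs: h(0) = 14, h′(0) = 16, h′′(0) = -22.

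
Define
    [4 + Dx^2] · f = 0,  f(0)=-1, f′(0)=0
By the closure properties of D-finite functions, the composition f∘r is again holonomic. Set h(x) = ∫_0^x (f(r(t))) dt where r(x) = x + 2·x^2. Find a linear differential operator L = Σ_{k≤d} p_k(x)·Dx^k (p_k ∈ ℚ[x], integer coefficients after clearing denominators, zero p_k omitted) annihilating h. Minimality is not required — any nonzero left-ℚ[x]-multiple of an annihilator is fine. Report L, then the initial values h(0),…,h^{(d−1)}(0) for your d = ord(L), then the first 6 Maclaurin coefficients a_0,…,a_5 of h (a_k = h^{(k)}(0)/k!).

L = (4 + 48·x + 192·x^2 + 256·x^3)·Dx - 4·Dx^2 + (1 + 4·x)·Dx^3  (order 3).
h: a_k = 0, -1, 0, 2/3, 2, 22/15, …
ICs: h(0) = 0, h′(0) = -1, h′′(0) = 0.

f: a_k = -1, 0, 2, 0, -2/3, 0, …
Change of var in L_f (x↦r) gives L₀.
∫: right-multiply L₀ by Dx.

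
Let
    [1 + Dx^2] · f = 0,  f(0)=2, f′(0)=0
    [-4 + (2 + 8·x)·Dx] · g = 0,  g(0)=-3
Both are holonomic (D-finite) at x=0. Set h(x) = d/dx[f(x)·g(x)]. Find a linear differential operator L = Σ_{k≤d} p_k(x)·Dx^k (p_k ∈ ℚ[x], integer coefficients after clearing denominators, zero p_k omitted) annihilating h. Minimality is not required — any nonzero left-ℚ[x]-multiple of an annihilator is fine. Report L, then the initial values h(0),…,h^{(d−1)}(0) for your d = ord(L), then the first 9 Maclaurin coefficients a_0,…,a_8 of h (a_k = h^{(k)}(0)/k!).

f: a_k = 2, 0, -1, 0, 1/12, 0, -1/360, 0, 1/20160, …
g: a_k = -3, -6, 6, -12, 30, -84, 252, -792, 2574, …
Sym-product of L_f,L_g gives L₀ (≤ ord 2).
h₀' ⇒ L via d/dx closure of L₀.
L = (-7 + 336·x + 736·x^2 + 256·x^3 + 256·x^4) + (44 + 144·x - 192·x^2 - 256·x^3)·Dx + (13 + 112·x + 288·x^2 + 256·x^3 + 256·x^4)·Dx^2  (order 2).
h: a_k = -12, 30, -54, 215, -1565/2, 56941/20, -630413/60, 32917807/840, -165059667/1120, …
ICs: h(0) = -12, h′(0) = 30.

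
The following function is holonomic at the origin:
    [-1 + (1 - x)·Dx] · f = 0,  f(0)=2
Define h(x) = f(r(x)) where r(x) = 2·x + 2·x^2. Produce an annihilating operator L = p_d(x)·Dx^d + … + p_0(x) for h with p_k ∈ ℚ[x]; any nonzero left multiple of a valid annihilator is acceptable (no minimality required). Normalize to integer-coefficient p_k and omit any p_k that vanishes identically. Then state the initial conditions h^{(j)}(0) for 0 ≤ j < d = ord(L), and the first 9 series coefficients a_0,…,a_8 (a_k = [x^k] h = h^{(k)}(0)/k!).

f: a_k = 2, 2, 2, 2, 2, 2, 2, 2, 2, …
h₀=f(r): pull back L_f along r ⇒ L₀.
L = (2 + 4·x) + (-1 + 2·x + 2·x^2)·Dx  (order 1).
h: a_k = 2, 4, 12, 32, 88, 240, 656, 1792, 4896, …
ICs: h(0) = 2.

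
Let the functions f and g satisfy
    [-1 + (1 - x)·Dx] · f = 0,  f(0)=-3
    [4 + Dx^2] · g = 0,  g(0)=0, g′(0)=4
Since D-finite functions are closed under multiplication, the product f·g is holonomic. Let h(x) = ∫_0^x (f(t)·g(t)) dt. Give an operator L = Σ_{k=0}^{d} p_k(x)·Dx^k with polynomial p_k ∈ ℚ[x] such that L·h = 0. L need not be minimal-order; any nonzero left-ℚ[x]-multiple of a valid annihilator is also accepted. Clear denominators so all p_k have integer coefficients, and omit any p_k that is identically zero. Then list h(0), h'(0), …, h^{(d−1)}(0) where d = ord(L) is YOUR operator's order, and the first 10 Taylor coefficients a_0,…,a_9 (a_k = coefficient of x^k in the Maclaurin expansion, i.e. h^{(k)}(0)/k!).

L = (-4 + 4·x)·Dx + 2·Dx^2 + (-1 + x)·Dx^3  (order 3).
h: a_k = 0, 0, -6, -4, -1, -4/5, -14/15, -4/5, -143/210, -572/945, …
ICs: h(0) = 0, h′(0) = 0, h′′(0) = -12.

f: a_k = -3, -3, -3, -3, -3, -3, -3, -3, -3, -3, …
g: a_k = 0, 4, 0, -8/3, 0, 8/15, 0, -16/315, 0, 8/2835, …
h₀=f·g: eliminate ⇒ L₀, order ≤ 1·2.
Integrate: L := L₀·Dx.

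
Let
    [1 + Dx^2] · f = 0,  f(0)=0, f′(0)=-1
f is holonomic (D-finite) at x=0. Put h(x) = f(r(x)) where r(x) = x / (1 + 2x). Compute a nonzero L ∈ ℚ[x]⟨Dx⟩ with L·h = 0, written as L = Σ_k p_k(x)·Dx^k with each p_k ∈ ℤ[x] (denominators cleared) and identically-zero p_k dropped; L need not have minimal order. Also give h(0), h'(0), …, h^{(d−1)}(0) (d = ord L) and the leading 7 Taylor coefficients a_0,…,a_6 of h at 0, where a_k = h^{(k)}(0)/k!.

f: a_k = 0, -1, 0, 1/6, 0, -1/120, 0, …
Substitute x→r, Dx→(1/r')Dx; clear ⇒ L₀.
L = 1 + (4 + 24·x + 48·x^2 + 32·x^3)·Dx + (1 + 8·x + 24·x^2 + 32·x^3 + 16·x^4)·Dx^2  (order 2).
h: a_k = 0, -1, 2, -23/6, 7, -1441/120, 75/4, …
ICs: h(0) = 0, h′(0) = -1.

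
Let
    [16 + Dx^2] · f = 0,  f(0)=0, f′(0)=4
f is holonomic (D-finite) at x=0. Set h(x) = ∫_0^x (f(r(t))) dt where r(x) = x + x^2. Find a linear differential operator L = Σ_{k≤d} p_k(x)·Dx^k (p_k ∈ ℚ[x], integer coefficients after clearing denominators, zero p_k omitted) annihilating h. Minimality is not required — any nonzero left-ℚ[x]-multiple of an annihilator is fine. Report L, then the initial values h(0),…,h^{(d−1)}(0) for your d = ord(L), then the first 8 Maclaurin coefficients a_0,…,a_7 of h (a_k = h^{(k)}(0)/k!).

f: a_k = 0, 4, 0, -32/3, 0, 128/15, 0, -1024/315, …
Change of var in L_f (x↦r) gives L₀.
h=∫h₀ ⇒ L = L₀·Dx.
L = (16 + 96·x + 192·x^2 + 128·x^3)·Dx - 2·Dx^2 + (1 + 2·x)·Dx^3  (order 3).
h: a_k = 0, 0, 2, 4/3, -8/3, -32/5, -176/45, 32/7, …
ICs: h(0) = 0, h′(0) = 0, h′′(0) = 4.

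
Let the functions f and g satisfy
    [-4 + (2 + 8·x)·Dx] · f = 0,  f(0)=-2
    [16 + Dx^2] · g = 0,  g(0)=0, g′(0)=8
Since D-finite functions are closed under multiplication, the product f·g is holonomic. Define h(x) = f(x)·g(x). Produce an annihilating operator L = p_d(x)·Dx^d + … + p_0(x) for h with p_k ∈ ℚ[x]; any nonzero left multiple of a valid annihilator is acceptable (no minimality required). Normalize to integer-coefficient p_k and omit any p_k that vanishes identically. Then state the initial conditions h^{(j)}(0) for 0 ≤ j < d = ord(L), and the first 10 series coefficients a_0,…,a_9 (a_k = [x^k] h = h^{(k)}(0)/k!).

L = (28 + 128·x + 256·x^2) + (-4 - 16·x)·Dx + (1 + 8·x + 16·x^2)·Dx^2  (order 2).
h: a_k = 0, -16, -32, 224/3, 64/3, 608/15, -1728/5, 62912/63, -989056/315, 5928800/567, …
ICs: h(0) = 0, h′(0) = -16.

f: a_k = -2, -4, 4, -8, 20, -56, 168, -528, 1716, -5720, …
g: a_k = 0, 8, 0, -64/3, 0, 256/15, 0, -2048/315, 0, 4096/2835, …
h₀=f·g: eliminate ⇒ L₀, order ≤ 1·2.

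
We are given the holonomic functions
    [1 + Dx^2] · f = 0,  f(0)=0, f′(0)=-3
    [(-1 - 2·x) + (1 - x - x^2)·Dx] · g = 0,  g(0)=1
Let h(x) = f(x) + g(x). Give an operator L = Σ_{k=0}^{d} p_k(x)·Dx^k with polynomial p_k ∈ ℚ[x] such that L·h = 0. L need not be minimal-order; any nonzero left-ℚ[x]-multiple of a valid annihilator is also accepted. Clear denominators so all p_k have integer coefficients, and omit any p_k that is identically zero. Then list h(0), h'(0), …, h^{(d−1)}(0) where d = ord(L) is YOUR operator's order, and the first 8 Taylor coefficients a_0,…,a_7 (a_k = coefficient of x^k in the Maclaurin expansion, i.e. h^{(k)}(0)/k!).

L = (-19 - 48·x - 31·x^2 - 24·x^3 - 5·x^4 - 2·x^5) + (5 - x - 4·x^2 - 7·x^3 - 6·x^4 - 3·x^5 - x^6)·Dx + (-19 - 48·x - 31·x^2 - 24·x^3 - 5·x^4 - 2·x^5)·Dx^2 + (5 - x - 4·x^2 - 7·x^3 - 6·x^4 - 3·x^5 - x^6)·Dx^3  (order 3).
h: a_k = 1, -2, 2, 7/2, 5, 319/40, 13, 35281/1680, …
ICs: h(0) = 1, h′(0) = -2, h′′(0) = 4.

f: a_k = 0, -3, 0, 1/2, 0, -1/40, 0, 1/1680, …
g: a_k = 1, 1, 2, 3, 5, 8, 13, 21, …
L₀ := lclm(L_f,L_g); ord L₀ ≤ 2+1.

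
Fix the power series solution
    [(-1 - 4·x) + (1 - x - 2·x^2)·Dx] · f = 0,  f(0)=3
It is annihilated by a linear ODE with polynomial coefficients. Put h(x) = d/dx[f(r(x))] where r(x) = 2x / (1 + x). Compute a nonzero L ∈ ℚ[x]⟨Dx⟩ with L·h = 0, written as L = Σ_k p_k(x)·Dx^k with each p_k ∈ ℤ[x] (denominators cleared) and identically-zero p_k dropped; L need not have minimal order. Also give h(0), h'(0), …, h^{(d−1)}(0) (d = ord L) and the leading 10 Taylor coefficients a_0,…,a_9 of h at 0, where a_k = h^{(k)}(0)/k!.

L = (10 + 54·x + 270·x^2 + 162·x^3) + (-1 - 10·x + 90·x^3 + 81·x^4)·Dx  (order 1).
h: a_k = 6, 60, 162, 1080, 2430, 14580, 30618, 174960, 354294, 1968300, …
ICs: h(0) = 6.

f: a_k = 3, 3, 9, 15, 33, 63, 129, 255, 513, 1023, …
L₀ from L_f via x↦r, Dx↦r'^{-1}Dx.
h=h₀': d/dx-closure on L₀ ⇒ L.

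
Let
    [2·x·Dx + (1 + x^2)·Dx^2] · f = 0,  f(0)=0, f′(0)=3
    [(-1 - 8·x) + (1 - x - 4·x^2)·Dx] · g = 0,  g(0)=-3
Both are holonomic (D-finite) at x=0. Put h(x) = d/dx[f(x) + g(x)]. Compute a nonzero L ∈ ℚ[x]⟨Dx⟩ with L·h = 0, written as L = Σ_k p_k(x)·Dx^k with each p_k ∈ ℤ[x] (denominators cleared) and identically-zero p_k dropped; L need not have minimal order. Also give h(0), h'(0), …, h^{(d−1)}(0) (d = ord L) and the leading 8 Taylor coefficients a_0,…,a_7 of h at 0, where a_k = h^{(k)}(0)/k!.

L = (10 - 40·x - 478·x^2 - 864·x^3 - 2496·x^4 - 384·x^6) + (-28 - 246·x - 316·x^2 - 1182·x^3 - 752·x^4 - 2048·x^5 - 48·x^6 - 384·x^7)·Dx + (5 + 8·x + 32·x^2 - 104·x^3 - 197·x^4 - 128·x^5 - 288·x^6 - 16·x^7 - 64·x^8)·Dx^2  (order 2).
h: a_k = 0, -30, -84, -348, -972, -3258, -9264, -27960, …
ICs: h(0) = 0, h′(0) = -30.

f: a_k = 0, 3, 0, -1, 0, 3/5, 0, -3/7, …
g: a_k = -3, -3, -15, -27, -87, -195, -543, -1323, …
Weyl lclm of L_f,L_g ⇒ L₀ (ord ≤ 3).
h₀' ⇒ L via d/dx closure of L₀.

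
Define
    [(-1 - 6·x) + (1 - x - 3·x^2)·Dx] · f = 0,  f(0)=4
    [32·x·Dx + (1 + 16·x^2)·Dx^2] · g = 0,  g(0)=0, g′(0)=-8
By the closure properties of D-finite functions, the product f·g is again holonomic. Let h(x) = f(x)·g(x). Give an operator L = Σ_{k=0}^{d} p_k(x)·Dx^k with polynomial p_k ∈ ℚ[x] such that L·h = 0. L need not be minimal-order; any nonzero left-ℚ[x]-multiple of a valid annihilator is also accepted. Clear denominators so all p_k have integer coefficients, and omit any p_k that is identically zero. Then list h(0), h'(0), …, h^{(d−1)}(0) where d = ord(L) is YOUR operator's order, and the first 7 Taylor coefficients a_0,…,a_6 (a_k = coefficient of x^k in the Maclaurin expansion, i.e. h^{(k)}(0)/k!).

f: a_k = 4, 4, 16, 28, 76, 160, 388, …
g: a_k = 0, -8, 0, 128/3, 0, -2048/5, 0, …
Sym-product of L_f,L_g gives L₀ (≤ ord 2).
L = (6 + 32·x + 288·x^2) + (2 - 20·x + 64·x^2 + 288·x^3)·Dx + (-1 + x - 13·x^2 + 16·x^3 + 48·x^4)·Dx^2  (order 2).
h: a_k = 0, -32, -32, 128/3, -160/3, -23456/15, -25856/15, …
ICs: h(0) = 0, h′(0) = -32.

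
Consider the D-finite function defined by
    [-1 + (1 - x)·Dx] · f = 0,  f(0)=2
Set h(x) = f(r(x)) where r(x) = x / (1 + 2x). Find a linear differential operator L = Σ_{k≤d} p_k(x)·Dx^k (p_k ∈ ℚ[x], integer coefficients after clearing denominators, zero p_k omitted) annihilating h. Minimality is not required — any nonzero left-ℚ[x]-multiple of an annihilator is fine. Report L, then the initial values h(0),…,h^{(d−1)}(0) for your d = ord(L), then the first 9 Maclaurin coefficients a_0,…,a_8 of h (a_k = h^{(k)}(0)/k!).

f: a_k = 2, 2, 2, 2, 2, 2, 2, 2, 2, …
f∘r: x↦r, Dx↦Dx/r' in L_f ⇒ L₀.
L = -1 + (1 + 3·x + 2·x^2)·Dx  (order 1).
h: a_k = 2, 2, -2, 2, -2, 2, -2, 2, -2, …
ICs: h(0) = 2.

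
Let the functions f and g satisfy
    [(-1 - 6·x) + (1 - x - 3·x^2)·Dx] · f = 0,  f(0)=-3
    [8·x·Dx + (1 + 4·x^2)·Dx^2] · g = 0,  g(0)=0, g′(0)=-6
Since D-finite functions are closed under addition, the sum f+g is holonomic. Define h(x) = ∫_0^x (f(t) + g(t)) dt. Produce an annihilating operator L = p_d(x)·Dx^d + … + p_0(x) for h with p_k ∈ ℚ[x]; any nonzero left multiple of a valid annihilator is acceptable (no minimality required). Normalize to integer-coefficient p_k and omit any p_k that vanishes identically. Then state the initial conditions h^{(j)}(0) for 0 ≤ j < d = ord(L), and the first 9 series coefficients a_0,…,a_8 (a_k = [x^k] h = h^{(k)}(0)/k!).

f: a_k = -3, -3, -12, -21, -57, -120, -291, -651, -1524, …
g: a_k = 0, -6, 0, 8, 0, -96/5, 0, 384/7, 0, …
Weyl lclm of L_f,L_g ⇒ L₀ (ord ≤ 3).
∫: right-multiply L₀ by Dx.
L = (-32 + 128·x + 1488·x^2 + 2880·x^3 + 8424·x^4 + 2592·x^6)·Dx^2 + (25 + 160·x + 214·x^2 + 1188·x^3 + 2628·x^4 + 6264·x^5 + 432·x^6 + 2592·x^7)·Dx^3 + (-4 - 9·x - 54·x^2 + 66·x^3 + x^4 + 444·x^5 + 720·x^6 + 144·x^7 + 432·x^8)·Dx^4  (order 4).
h: a_k = 0, -3, -9/2, -4, -13/4, -57/5, -116/5, -291/7, -4173/56, …
ICs: h(0) = 0, h′(0) = -3, h′′(0) = -9, h′′′(0) = -24.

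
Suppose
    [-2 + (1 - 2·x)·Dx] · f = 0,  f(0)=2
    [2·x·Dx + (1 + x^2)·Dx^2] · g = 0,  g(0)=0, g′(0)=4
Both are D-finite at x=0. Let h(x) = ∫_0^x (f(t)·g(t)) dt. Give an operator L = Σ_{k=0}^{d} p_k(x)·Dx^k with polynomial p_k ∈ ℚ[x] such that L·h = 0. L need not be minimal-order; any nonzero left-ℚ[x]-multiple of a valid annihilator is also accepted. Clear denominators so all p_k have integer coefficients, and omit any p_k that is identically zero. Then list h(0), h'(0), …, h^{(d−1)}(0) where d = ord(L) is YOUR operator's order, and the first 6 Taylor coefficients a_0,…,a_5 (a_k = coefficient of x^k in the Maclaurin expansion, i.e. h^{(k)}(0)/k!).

f: a_k = 2, 4, 8, 16, 32, 64, …
g: a_k = 0, 4, 0, -4/3, 0, 4/5, …
h₀=f·g: eliminate ⇒ L₀, order ≤ 1·2.
∫: right-multiply L₀ by Dx.
L = 4·x·Dx + (4 - 2·x + 8·x^2)·Dx^2 + (-1 + 2·x - x^2 + 2·x^3)·Dx^3  (order 3).
h: a_k = 0, 0, 4, 16/3, 22/3, 176/15, …
ICs: h(0) = 0, h′(0) = 0, h′′(0) = 8.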